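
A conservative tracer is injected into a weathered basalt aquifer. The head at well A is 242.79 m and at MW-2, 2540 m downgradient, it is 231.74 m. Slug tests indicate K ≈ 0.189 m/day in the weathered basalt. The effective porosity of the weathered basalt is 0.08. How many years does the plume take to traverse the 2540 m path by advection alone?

677

Hydraulic gradient i = (242.79 − 231.74) / 2540 = 11.05 / 2540 = 0.004350.
Darcy flux q = K · i = 0.1890 × 0.004350 = 0.0008222 m/day.
Seepage velocity v = q / n_e = 0.0008222 / 0.08 = 0.01028 m/day.
Travel time t = L / v = 2540 / 0.01028 = 2.471e+05 days = 676.6 years.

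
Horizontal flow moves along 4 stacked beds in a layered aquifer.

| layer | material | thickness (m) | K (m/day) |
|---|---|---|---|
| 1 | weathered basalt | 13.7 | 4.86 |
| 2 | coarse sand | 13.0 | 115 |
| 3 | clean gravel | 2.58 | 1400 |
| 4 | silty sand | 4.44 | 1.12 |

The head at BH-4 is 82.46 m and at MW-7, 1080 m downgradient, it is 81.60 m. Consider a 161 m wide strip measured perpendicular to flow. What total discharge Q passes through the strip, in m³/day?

Flow is parallel to layering, so each bed carries its own Darcy discharge and the transmissivities add.
Σ(K_i·b_i) = 4.86×13.7 + 115×13.0 + 1400×2.58 + 1.12×4.44 = 5179 m²/day.
Hydraulic gradient i = (82.46 − 81.60) / 1080 = 0.86 / 1080 = 0.0007963.
Q = Σ(K_i·b_i) · W · i = 5179 × 161 × 0.0007963 = 663.9 m³/day.

664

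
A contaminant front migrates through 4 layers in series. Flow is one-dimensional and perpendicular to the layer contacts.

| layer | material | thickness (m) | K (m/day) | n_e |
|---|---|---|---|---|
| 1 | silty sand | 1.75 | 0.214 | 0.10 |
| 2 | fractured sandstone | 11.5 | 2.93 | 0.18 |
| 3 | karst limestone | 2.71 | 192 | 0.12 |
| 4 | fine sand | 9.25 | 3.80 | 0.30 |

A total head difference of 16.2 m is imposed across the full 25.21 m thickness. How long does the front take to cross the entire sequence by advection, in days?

4.80

With flow normal to the layers, continuity requires the same specific discharge q through every layer.
Σ(b_i/K_i) = 1.75/0.214 + 11.5/2.93 + 2.71/192 + 9.25/3.80 = 14.55 d.
q = Δh / Σ(b_i/K_i) = 16.2 / 14.55 = 1.113 m/day.
In each layer the seepage velocity is v_i = q/n_i, so the layer transit time is t_i = b_i·n_i / q:
  layer 1 (silty sand): t_1 = 1.75 × 0.10 / 1.113 = 0.1572 d
  layer 2 (fractured sandstone): t_2 = 11.5 × 0.18 / 1.113 = 1.859 d
  layer 3 (karst limestone): t_3 = 2.71 × 0.12 / 1.113 = 0.2921 d
  layer 4 (fine sand): t_4 = 9.25 × 0.30 / 1.113 = 2.492 d
Total t = Σ t_i = 4.801 days.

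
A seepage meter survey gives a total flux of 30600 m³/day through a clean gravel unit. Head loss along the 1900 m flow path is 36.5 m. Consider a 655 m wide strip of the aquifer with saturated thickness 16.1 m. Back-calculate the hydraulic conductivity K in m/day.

151

Cross-sectional area A = 655 × 16.1 = 10546 m².
Hydraulic gradient i = Δh / L = 36.5 / 1900 = 0.01921.
From Q = K·A·i, K = Q / (A·i) = 30600 / (10546 × 0.01921) = 151.0 m/day.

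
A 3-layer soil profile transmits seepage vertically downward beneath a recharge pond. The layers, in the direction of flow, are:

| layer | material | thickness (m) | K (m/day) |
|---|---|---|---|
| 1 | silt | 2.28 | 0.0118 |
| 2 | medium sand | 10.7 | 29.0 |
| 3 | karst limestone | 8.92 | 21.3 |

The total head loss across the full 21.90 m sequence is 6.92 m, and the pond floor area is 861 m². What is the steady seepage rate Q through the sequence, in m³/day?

Flow is perpendicular to layering, so the layers act in series and the equivalent K is the thickness-weighted harmonic mean.
Total thickness L = 2.28 + 10.7 + 8.92 = 21.90 m.
Σ(b_i/K_i) = 2.28/0.0118 + 10.7/29.0 + 8.92/21.3 = 194.0 d.
K_eq = L / Σ(b_i/K_i) = 21.90 / 194.0 = 0.1129 m/day.
Q = K_eq · A · (Δh/L) = 0.1129 × 861 × (6.92/21.90) = 30.71 m³/day.

30.7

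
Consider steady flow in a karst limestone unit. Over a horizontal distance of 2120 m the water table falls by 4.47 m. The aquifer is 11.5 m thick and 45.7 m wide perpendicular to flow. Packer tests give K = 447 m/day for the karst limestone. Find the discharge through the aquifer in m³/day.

495

Cross-sectional area A = 45.7 × 11.5 = 525.6 m².
Hydraulic gradient i = Δh / L = 4.47 / 2120 = 0.002108.
Darcy's law: Q = K · A · i = 447.0 × 525.6 × 0.002108 = 495.3 m³/day.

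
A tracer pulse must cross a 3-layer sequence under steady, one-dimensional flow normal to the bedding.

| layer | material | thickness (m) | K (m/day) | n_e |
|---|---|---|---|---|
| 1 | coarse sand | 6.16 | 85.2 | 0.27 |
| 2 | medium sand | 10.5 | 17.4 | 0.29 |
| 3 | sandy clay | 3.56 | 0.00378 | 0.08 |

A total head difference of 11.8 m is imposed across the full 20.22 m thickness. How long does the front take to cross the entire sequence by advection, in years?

With flow normal to the layers, continuity requires the same specific discharge q through every layer.
Σ(b_i/K_i) = 6.16/85.2 + 10.5/17.4 + 3.56/0.00378 = 942.5 d.
q = Δh / Σ(b_i/K_i) = 11.8 / 942.5 = 0.01252 m/day.
In each layer the seepage velocity is v_i = q/n_i, so the layer transit time is t_i = b_i·n_i / q:
  layer 1 (coarse sand): t_1 = 6.16 × 0.27 / 0.01252 = 132.8 d
  layer 2 (medium sand): t_2 = 10.5 × 0.29 / 0.01252 = 243.2 d
  layer 3 (sandy clay): t_3 = 3.56 × 0.08 / 0.01252 = 22.75 d
Total t = Σ t_i = 398.8 days = 1.092 years.

1.09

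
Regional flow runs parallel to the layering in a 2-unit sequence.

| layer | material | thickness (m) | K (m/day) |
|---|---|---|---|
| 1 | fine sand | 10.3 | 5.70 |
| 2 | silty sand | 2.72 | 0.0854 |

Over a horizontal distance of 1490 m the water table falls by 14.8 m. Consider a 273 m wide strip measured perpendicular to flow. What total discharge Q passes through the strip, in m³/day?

Flow is parallel to layering, so each bed carries its own Darcy discharge and the transmissivities add.
Σ(K_i·b_i) = 5.70×10.3 + 0.0854×2.72 = 58.94 m²/day.
Hydraulic gradient i = Δh / L = 14.8 / 1490 = 0.009933.
Q = Σ(K_i·b_i) · W · i = 58.94 × 273 × 0.009933 = 159.8 m³/day.

160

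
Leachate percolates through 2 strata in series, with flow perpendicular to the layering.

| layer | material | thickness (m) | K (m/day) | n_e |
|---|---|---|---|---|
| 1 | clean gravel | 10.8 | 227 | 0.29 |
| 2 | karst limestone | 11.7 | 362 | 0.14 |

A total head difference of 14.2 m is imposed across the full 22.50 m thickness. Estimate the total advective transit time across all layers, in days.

With flow normal to the layers, continuity requires the same specific discharge q through every layer.
Σ(b_i/K_i) = 10.8/227 + 11.7/362 = 0.07990 d.
q = Δh / Σ(b_i/K_i) = 14.2 / 0.07990 = 177.7 m/day.
In each layer the seepage velocity is v_i = q/n_i, so the layer transit time is t_i = b_i·n_i / q:
  layer 1 (clean gravel): t_1 = 10.8 × 0.29 / 177.7 = 0.01762 d
  layer 2 (karst limestone): t_2 = 11.7 × 0.14 / 177.7 = 0.009216 d
Total t = Σ t_i = 0.02684 days.

0.0268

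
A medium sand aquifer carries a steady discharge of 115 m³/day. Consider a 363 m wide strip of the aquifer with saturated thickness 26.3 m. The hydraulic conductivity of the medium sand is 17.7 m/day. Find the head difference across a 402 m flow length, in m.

Cross-sectional area A = 363 × 26.3 = 9547 m².
From Q = K·A·i, i = Q / (K·A) = 115 / (17.70 × 9547) = 0.0006806.
Head loss Δh = i · L = 0.0006806 × 402 = 0.2736 m.

0.274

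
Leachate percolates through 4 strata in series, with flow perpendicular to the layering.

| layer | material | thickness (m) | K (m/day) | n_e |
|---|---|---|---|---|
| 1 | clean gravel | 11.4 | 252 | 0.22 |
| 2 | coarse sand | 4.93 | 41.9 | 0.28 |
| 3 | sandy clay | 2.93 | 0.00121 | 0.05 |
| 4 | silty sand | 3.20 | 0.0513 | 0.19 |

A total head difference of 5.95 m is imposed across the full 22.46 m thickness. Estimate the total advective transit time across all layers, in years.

5.31

With flow normal to the layers, continuity requires the same specific discharge q through every layer.
Σ(b_i/K_i) = 11.4/252 + 4.93/41.9 + 2.93/0.00121 + 3.20/0.0513 = 2484 d.
q = Δh / Σ(b_i/K_i) = 5.95 / 2484 = 0.002395 m/day.
In each layer the seepage velocity is v_i = q/n_i, so the layer transit time is t_i = b_i·n_i / q:
  layer 1 (clean gravel): t_1 = 11.4 × 0.22 / 0.002395 = 1047 d
  layer 2 (coarse sand): t_2 = 4.93 × 0.28 / 0.002395 = 576.3 d
  layer 3 (sandy clay): t_3 = 2.93 × 0.05 / 0.002395 = 61.16 d
  layer 4 (silty sand): t_4 = 3.20 × 0.19 / 0.002395 = 253.8 d
Total t = Σ t_i = 1938 days = 5.307 years.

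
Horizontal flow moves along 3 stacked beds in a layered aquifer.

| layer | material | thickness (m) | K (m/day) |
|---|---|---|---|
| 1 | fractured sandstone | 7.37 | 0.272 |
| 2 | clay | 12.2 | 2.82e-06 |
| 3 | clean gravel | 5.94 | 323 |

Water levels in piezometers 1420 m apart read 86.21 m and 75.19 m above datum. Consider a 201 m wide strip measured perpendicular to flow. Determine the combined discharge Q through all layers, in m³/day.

Flow is parallel to layering, so each bed carries its own Darcy discharge and the transmissivities add.
Σ(K_i·b_i) = 0.272×7.37 + 2.82e-06×12.2 + 323×5.94 = 1921 m²/day.
Hydraulic gradient i = (86.21 − 75.19) / 1420 = 11.02 / 1420 = 0.007761.
Q = Σ(K_i·b_i) · W · i = 1921 × 201 × 0.007761 = 2996 m³/day.

3000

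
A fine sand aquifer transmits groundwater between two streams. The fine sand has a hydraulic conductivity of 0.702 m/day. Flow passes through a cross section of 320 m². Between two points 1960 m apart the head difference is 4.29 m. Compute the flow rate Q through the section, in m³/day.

0.492

Hydraulic gradient i = Δh / L = 4.29 / 1960 = 0.002189.
Darcy's law: Q = K · A · i = 0.7020 × 320.0 × 0.002189 = 0.4917 m³/day.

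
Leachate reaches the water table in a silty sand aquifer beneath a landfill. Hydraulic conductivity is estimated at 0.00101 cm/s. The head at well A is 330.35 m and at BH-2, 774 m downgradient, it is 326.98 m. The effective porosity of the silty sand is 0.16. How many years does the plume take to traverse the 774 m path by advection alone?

89.2

Convert K: 0.00101 cm/s × 864 = 0.8726 m/day.
Hydraulic gradient i = (330.35 − 326.98) / 774 = 3.37 / 774 = 0.004354.
Darcy flux q = K · i = 0.8726 × 0.004354 = 0.003799 m/day.
Seepage velocity v = q / n_e = 0.003799 / 0.16 = 0.02375 m/day.
Travel time t = L / v = 774 / 0.02375 = 32594 days = 89.24 years.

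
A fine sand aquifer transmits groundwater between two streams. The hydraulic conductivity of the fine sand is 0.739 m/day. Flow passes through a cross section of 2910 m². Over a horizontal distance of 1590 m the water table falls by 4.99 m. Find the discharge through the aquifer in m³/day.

6.75

Hydraulic gradient i = Δh / L = 4.99 / 1590 = 0.003138.
Darcy's law: Q = K · A · i = 0.7390 × 2910 × 0.003138 = 6.749 m³/day.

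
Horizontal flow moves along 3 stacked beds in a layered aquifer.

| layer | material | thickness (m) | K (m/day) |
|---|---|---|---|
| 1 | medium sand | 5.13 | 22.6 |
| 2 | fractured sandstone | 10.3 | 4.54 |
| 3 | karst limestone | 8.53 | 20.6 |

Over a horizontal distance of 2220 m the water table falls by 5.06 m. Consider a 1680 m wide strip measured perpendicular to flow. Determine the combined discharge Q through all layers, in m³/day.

1300

Flow is parallel to layering, so each bed carries its own Darcy discharge and the transmissivities add.
Σ(K_i·b_i) = 22.6×5.13 + 4.54×10.3 + 20.6×8.53 = 338.4 m²/day.
Hydraulic gradient i = Δh / L = 5.06 / 2220 = 0.002279.
Q = Σ(K_i·b_i) · W · i = 338.4 × 1680 × 0.002279 = 1296 m³/day.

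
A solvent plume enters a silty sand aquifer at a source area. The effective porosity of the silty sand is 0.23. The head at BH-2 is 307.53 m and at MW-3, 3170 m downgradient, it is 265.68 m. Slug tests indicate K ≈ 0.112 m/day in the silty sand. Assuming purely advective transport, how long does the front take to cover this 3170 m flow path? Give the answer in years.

1350

Hydraulic gradient i = (307.53 − 265.68) / 3170 = 41.85 / 3170 = 0.01320.
Darcy flux q = K · i = 0.1120 × 0.01320 = 0.001479 m/day.
Seepage velocity v = q / n_e = 0.001479 / 0.23 = 0.006429 m/day.
Travel time t = L / v = 3170 / 0.006429 = 4.931e+05 days = 1350 years.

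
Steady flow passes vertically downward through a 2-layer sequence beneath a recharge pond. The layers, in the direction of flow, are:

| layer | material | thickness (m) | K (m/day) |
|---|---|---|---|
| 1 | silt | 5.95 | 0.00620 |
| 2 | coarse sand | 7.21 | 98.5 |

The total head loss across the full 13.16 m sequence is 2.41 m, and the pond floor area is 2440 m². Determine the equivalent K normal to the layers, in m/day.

0.0137

Flow is perpendicular to layering, so the layers act in series and the equivalent K is the thickness-weighted harmonic mean.
Total thickness L = 5.95 + 7.21 = 13.16 m.
Σ(b_i/K_i) = 5.95/0.00620 + 7.21/98.5 = 959.8 d.
K_eq = L / Σ(b_i/K_i) = 13.16 / 959.8 = 0.01371 m/day.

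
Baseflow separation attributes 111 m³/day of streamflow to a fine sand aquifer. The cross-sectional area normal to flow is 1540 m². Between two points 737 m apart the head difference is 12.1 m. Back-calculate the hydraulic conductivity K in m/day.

4.39

Hydraulic gradient i = Δh / L = 12.1 / 737 = 0.01642.
From Q = K·A·i, K = Q / (A·i) = 111 / (1540 × 0.01642) = 4.390 m/day.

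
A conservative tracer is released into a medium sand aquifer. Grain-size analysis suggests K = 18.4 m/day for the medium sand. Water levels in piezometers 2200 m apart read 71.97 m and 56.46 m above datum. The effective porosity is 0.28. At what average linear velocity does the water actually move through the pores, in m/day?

0.463

Hydraulic gradient i = (71.97 − 56.46) / 2200 = 15.51 / 2200 = 0.007050.
Darcy flux q = K · i = 18.40 × 0.007050 = 0.1297 m/day.
Seepage velocity v = q / n_e = 0.1297 / 0.28 = 0.4633 m/day.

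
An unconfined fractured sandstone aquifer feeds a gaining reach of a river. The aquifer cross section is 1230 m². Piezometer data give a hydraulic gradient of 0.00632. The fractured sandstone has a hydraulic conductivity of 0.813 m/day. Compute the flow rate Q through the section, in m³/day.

6.32

Hydraulic gradient i = 0.00632.
Darcy's law: Q = K · A · i = 0.8130 × 1230 × 0.006320 = 6.320 m³/day.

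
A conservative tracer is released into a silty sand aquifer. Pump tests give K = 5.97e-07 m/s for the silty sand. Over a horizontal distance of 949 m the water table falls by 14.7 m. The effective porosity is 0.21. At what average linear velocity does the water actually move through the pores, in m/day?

Convert K: 5.97e-07 m/s × 86400 = 0.05158 m/day.
Hydraulic gradient i = Δh / L = 14.7 / 949 = 0.01549.
Darcy flux q = K · i = 0.05158 × 0.01549 = 0.0007990 m/day.
Seepage velocity v = q / n_e = 0.0007990 / 0.21 = 0.003805 m/day.

0.00380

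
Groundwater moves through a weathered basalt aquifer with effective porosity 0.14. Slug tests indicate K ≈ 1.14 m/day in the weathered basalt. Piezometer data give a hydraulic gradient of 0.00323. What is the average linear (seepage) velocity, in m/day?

Hydraulic gradient i = 0.00323.
Darcy flux q = K · i = 1.140 × 0.003230 = 0.003682 m/day.
Seepage velocity v = q / n_e = 0.003682 / 0.14 = 0.02630 m/day.

0.0263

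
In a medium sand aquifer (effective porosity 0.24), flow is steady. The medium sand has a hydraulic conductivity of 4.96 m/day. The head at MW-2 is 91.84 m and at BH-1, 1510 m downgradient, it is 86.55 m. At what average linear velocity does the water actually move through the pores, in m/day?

0.0724

Hydraulic gradient i = (91.84 − 86.55) / 1510 = 5.29 / 1510 = 0.003503.
Darcy flux q = K · i = 4.960 × 0.003503 = 0.01738 m/day.
Seepage velocity v = q / n_e = 0.01738 / 0.24 = 0.07240 m/day.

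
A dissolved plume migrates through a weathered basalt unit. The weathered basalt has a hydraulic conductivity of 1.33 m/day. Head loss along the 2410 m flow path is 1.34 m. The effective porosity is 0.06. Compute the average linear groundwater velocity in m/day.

Hydraulic gradient i = Δh / L = 1.34 / 2410 = 0.0005560.
Darcy flux q = K · i = 1.330 × 0.0005560 = 0.0007395 m/day.
Seepage velocity v = q / n_e = 0.0007395 / 0.06 = 0.01233 m/day.

0.0123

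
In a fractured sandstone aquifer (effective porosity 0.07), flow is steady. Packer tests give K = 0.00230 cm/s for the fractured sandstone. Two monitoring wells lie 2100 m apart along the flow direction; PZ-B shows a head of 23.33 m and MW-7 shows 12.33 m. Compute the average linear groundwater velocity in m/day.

Convert K: 0.00230 cm/s × 864 = 1.987 m/day.
Hydraulic gradient i = (23.33 − 12.33) / 2100 = 11 / 2100 = 0.005238.
Darcy flux q = K · i = 1.987 × 0.005238 = 0.01041 m/day.
Seepage velocity v = q / n_e = 0.01041 / 0.07 = 0.1487 m/day.

0.149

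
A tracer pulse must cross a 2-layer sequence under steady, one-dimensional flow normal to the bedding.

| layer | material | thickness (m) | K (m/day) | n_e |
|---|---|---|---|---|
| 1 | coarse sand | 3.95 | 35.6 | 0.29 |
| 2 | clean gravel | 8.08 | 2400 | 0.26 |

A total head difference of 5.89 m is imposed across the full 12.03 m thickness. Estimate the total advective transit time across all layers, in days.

With flow normal to the layers, continuity requires the same specific discharge q through every layer.
Σ(b_i/K_i) = 3.95/35.6 + 8.08/2400 = 0.1143 d.
q = Δh / Σ(b_i/K_i) = 5.89 / 0.1143 = 51.52 m/day.
In each layer the seepage velocity is v_i = q/n_i, so the layer transit time is t_i = b_i·n_i / q:
  layer 1 (coarse sand): t_1 = 3.95 × 0.29 / 51.52 = 0.02223 d
  layer 2 (clean gravel): t_2 = 8.08 × 0.26 / 51.52 = 0.04078 d
Total t = Σ t_i = 0.06301 days.

0.0630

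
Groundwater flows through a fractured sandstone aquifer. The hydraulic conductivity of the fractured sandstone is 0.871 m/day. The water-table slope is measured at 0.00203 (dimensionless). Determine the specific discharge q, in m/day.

Hydraulic gradient i = 0.00203.
Specific discharge q = K · i = 0.8710 × 0.002030 = 0.001768 m/day.

0.00177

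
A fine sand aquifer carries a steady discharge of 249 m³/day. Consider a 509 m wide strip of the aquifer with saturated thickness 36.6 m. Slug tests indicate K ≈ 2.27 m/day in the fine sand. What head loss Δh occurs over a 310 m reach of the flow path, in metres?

Cross-sectional area A = 509 × 36.6 = 18629 m².
From Q = K·A·i, i = Q / (K·A) = 249 / (2.270 × 18629) = 0.005888.
Head loss Δh = i · L = 0.005888 × 310 = 1.825 m.

1.83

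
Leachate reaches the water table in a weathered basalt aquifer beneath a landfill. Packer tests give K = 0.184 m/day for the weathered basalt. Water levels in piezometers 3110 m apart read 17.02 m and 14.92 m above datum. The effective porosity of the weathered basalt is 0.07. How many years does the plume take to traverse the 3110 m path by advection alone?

4800

Hydraulic gradient i = (17.02 − 14.92) / 3110 = 2.1 / 3110 = 0.0006752.
Darcy flux q = K · i = 0.1840 × 0.0006752 = 0.0001242 m/day.
Seepage velocity v = q / n_e = 0.0001242 / 0.07 = 0.001775 m/day.
Travel time t = L / v = 3110 / 0.001775 = 1.752e+06 days = 4797 years.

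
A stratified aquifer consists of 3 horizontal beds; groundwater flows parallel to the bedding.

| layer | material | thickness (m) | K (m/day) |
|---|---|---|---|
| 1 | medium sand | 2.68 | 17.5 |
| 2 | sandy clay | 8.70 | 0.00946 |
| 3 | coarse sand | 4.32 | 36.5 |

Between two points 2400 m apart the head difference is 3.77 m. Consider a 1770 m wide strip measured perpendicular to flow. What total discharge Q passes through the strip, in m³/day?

569

Flow is parallel to layering, so each bed carries its own Darcy discharge and the transmissivities add.
Σ(K_i·b_i) = 17.5×2.68 + 0.00946×8.70 + 36.5×4.32 = 204.7 m²/day.
Hydraulic gradient i = Δh / L = 3.77 / 2400 = 0.001571.
Q = Σ(K_i·b_i) · W · i = 204.7 × 1770 × 0.001571 = 569.0 m³/day.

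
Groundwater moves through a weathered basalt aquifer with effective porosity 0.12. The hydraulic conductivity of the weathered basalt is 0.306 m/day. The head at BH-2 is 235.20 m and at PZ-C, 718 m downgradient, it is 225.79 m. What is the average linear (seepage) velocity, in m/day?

Hydraulic gradient i = (235.20 − 225.79) / 718 = 9.41 / 718 = 0.01311.
Darcy flux q = K · i = 0.3060 × 0.01311 = 0.004010 m/day.
Seepage velocity v = q / n_e = 0.004010 / 0.12 = 0.03342 m/day.

0.0334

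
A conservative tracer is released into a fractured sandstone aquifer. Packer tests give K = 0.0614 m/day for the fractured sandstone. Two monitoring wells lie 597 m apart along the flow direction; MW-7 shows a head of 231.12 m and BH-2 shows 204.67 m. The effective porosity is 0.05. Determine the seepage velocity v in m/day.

Hydraulic gradient i = (231.12 − 204.67) / 597 = 26.45 / 597 = 0.04430.
Darcy flux q = K · i = 0.06140 × 0.04430 = 0.002720 m/day.
Seepage velocity v = q / n_e = 0.002720 / 0.05 = 0.05441 m/day.

0.0544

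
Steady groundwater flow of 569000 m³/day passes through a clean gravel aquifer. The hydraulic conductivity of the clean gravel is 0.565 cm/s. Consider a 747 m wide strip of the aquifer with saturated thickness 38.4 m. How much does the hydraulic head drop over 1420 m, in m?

57.7

Convert K: 0.565 cm/s × 864 = 488.2 m/day.
Cross-sectional area A = 747 × 38.4 = 28685 m².
From Q = K·A·i, i = Q / (K·A) = 569000 / (488.2 × 28685) = 0.04063.
Head loss Δh = i · L = 0.04063 × 1420 = 57.70 m.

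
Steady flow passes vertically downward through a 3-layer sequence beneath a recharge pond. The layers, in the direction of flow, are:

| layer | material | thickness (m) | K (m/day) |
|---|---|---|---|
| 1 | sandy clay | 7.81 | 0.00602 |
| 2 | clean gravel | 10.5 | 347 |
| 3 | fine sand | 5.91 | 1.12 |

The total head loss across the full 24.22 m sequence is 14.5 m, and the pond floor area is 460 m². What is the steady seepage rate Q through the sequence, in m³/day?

Flow is perpendicular to layering, so the layers act in series and the equivalent K is the thickness-weighted harmonic mean.
Total thickness L = 7.81 + 10.5 + 5.91 = 24.22 m.
Σ(b_i/K_i) = 7.81/0.00602 + 10.5/347 + 5.91/1.12 = 1303 d.
K_eq = L / Σ(b_i/K_i) = 24.22 / 1303 = 0.01859 m/day.
Q = K_eq · A · (Δh/L) = 0.01859 × 460 × (14.5/24.22) = 5.120 m³/day.

5.12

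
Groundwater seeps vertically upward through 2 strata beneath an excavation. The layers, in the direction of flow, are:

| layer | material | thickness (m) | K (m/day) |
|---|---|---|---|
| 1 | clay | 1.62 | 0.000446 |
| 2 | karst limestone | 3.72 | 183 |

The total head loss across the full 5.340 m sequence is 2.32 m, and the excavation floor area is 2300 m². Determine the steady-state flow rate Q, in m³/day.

Flow is perpendicular to layering, so the layers act in series and the equivalent K is the thickness-weighted harmonic mean.
Total thickness L = 1.62 + 3.72 = 5.340 m.
Σ(b_i/K_i) = 1.62/0.000446 + 3.72/183 = 3632 d.
K_eq = L / Σ(b_i/K_i) = 5.340 / 3632 = 0.001470 m/day.
Q = K_eq · A · (Δh/L) = 0.001470 × 2300 × (2.32/5.340) = 1.469 m³/day.

1.47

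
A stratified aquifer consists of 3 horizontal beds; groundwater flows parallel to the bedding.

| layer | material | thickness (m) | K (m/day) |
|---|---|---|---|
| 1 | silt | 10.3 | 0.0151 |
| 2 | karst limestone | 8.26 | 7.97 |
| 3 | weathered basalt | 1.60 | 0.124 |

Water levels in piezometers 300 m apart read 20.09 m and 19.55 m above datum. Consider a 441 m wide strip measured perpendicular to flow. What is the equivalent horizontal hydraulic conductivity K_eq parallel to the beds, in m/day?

3.28

Flow is parallel to layering, so each bed carries its own Darcy discharge and the transmissivities add.
Σ(K_i·b_i) = 0.0151×10.3 + 7.97×8.26 + 0.124×1.60 = 66.19 m²/day.
Total thickness b = 20.16 m, so K_eq = Σ(K_i·b_i)/b = 3.283 m/day.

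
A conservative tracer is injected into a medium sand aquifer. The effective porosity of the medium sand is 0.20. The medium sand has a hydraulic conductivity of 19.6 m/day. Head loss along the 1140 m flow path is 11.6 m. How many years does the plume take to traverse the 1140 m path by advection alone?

3.13

Hydraulic gradient i = Δh / L = 11.6 / 1140 = 0.01018.
Darcy flux q = K · i = 19.60 × 0.01018 = 0.1994 m/day.
Seepage velocity v = q / n_e = 0.1994 / 0.20 = 0.9972 m/day.
Travel time t = L / v = 1140 / 0.9972 = 1143 days = 3.130 years.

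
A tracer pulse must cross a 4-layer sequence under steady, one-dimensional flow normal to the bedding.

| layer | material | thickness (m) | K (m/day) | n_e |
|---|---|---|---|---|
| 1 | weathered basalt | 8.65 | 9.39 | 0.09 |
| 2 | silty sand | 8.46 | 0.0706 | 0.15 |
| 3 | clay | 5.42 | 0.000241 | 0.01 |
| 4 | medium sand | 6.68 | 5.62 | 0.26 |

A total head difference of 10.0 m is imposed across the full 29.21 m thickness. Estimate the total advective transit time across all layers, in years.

With flow normal to the layers, continuity requires the same specific discharge q through every layer.
Σ(b_i/K_i) = 8.65/9.39 + 8.46/0.0706 + 5.42/0.000241 + 6.68/5.62 = 22612 d.
q = Δh / Σ(b_i/K_i) = 10.0 / 22612 = 0.0004423 m/day.
In each layer the seepage velocity is v_i = q/n_i, so the layer transit time is t_i = b_i·n_i / q:
  layer 1 (weathered basalt): t_1 = 8.65 × 0.09 / 0.0004423 = 1760 d
  layer 2 (silty sand): t_2 = 8.46 × 0.15 / 0.0004423 = 2869 d
  layer 3 (clay): t_3 = 5.42 × 0.01 / 0.0004423 = 122.6 d
  layer 4 (medium sand): t_4 = 6.68 × 0.26 / 0.0004423 = 3927 d
Total t = Σ t_i = 8679 days = 23.76 years.

23.8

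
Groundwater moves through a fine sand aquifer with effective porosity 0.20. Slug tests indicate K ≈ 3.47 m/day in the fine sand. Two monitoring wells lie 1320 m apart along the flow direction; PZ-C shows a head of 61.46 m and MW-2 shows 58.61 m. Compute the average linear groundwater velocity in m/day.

Hydraulic gradient i = (61.46 − 58.61) / 1320 = 2.85 / 1320 = 0.002159.
Darcy flux q = K · i = 3.470 × 0.002159 = 0.007492 m/day.
Seepage velocity v = q / n_e = 0.007492 / 0.20 = 0.03746 m/day.

0.0375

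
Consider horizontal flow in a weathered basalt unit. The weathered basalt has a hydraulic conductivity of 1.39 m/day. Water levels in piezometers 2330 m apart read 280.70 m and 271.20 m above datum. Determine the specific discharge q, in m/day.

Hydraulic gradient i = (280.70 − 271.20) / 2330 = 9.5 / 2330 = 0.004077.
Specific discharge q = K · i = 1.390 × 0.004077 = 0.005667 m/day.

0.00567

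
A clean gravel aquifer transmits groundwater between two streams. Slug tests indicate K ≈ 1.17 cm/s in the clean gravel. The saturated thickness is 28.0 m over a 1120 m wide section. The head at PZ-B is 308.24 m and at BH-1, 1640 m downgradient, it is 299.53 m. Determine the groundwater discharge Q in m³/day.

168000

Convert K: 1.17 cm/s × 864 = 1011 m/day.
Cross-sectional area A = 1120 × 28.0 = 31360 m².
Hydraulic gradient i = (308.24 − 299.53) / 1640 = 8.71 / 1640 = 0.005311.
Darcy's law: Q = K · A · i = 1011 × 31360 × 0.005311 = 1.684e+05 m³/day.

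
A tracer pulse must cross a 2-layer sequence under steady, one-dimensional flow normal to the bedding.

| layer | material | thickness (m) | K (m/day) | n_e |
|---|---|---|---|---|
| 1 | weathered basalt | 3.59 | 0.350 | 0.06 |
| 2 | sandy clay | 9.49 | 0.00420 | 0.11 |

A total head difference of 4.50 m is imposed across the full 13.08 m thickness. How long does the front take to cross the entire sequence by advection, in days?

With flow normal to the layers, continuity requires the same specific discharge q through every layer.
Σ(b_i/K_i) = 3.59/0.350 + 9.49/0.00420 = 2270 d.
q = Δh / Σ(b_i/K_i) = 4.50 / 2270 = 0.001983 m/day.
In each layer the seepage velocity is v_i = q/n_i, so the layer transit time is t_i = b_i·n_i / q:
  layer 1 (weathered basalt): t_1 = 3.59 × 0.06 / 0.001983 = 108.6 d
  layer 2 (sandy clay): t_2 = 9.49 × 0.11 / 0.001983 = 526.5 d
Total t = Σ t_i = 635.2 days.

635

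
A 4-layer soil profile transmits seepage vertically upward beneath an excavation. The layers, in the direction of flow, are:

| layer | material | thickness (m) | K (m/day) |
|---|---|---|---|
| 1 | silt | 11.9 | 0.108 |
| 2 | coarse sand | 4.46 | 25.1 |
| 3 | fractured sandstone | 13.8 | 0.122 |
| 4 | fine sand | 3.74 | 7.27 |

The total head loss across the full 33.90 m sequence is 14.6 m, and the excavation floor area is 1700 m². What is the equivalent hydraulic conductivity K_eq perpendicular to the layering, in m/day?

0.151

Flow is perpendicular to layering, so the layers act in series and the equivalent K is the thickness-weighted harmonic mean.
Total thickness L = 11.9 + 4.46 + 13.8 + 3.74 = 33.90 m.
Σ(b_i/K_i) = 11.9/0.108 + 4.46/25.1 + 13.8/0.122 + 3.74/7.27 = 224.0 d.
K_eq = L / Σ(b_i/K_i) = 33.90 / 224.0 = 0.1513 m/day.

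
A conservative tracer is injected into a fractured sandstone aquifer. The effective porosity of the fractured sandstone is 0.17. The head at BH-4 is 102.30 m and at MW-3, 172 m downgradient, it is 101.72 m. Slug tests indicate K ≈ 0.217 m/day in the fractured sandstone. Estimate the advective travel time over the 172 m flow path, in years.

Hydraulic gradient i = (102.30 − 101.72) / 172 = 0.58 / 172 = 0.003372.
Darcy flux q = K · i = 0.2170 × 0.003372 = 0.0007317 m/day.
Seepage velocity v = q / n_e = 0.0007317 / 0.17 = 0.004304 m/day.
Travel time t = L / v = 172 / 0.004304 = 39959 days = 109.4 years.

109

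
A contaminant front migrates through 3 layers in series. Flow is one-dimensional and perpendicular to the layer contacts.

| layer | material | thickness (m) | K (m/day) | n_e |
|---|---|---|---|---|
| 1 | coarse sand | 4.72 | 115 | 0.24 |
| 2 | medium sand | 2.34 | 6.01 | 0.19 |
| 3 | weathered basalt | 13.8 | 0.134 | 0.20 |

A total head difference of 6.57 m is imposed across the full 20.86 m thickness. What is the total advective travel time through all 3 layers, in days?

With flow normal to the layers, continuity requires the same specific discharge q through every layer.
Σ(b_i/K_i) = 4.72/115 + 2.34/6.01 + 13.8/0.134 = 103.4 d.
q = Δh / Σ(b_i/K_i) = 6.57 / 103.4 = 0.06353 m/day.
In each layer the seepage velocity is v_i = q/n_i, so the layer transit time is t_i = b_i·n_i / q:
  layer 1 (coarse sand): t_1 = 4.72 × 0.24 / 0.06353 = 17.83 d
  layer 2 (medium sand): t_2 = 2.34 × 0.19 / 0.06353 = 6.998 d
  layer 3 (weathered basalt): t_3 = 13.8 × 0.20 / 0.06353 = 43.44 d
Total t = Σ t_i = 68.27 days.

68.3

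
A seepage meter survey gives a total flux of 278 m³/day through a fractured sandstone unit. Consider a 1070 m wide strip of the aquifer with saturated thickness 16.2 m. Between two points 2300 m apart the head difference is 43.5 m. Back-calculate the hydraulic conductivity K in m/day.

Cross-sectional area A = 1070 × 16.2 = 17334 m².
Hydraulic gradient i = Δh / L = 43.5 / 2300 = 0.01891.
From Q = K·A·i, K = Q / (A·i) = 278 / (17334 × 0.01891) = 0.8480 m/day.

0.848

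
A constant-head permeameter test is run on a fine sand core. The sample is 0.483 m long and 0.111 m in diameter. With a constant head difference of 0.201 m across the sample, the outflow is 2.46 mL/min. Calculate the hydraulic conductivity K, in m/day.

Cross-sectional area A = π·(d/2)² = π × (0.111/2)² = 0.009677 m².
Convert discharge: 2.46 mL/min = 4.100e-08 m³/s.
Darcy's law rearranged: K = Q·L / (A·Δh) = 4.100e-08 × 0.483 / (0.009677 × 0.201) = 1.018e-05 m/s = 0.8797 m/day.

0.880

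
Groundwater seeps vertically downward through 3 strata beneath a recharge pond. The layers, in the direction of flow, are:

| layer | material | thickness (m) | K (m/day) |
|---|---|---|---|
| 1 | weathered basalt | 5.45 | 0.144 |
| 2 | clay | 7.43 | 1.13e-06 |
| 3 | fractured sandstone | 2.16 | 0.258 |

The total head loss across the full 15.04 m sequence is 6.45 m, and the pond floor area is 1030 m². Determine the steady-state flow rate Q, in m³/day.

Flow is perpendicular to layering, so the layers act in series and the equivalent K is the thickness-weighted harmonic mean.
Total thickness L = 5.45 + 7.43 + 2.16 = 15.04 m.
Σ(b_i/K_i) = 5.45/0.144 + 7.43/1.13e-06 + 2.16/0.258 = 6.575e+06 d.
K_eq = L / Σ(b_i/K_i) = 15.04 / 6.575e+06 = 2.287e-06 m/day.
Q = K_eq · A · (Δh/L) = 2.287e-06 × 1030 × (6.45/15.04) = 0.001010 m³/day.

0.00101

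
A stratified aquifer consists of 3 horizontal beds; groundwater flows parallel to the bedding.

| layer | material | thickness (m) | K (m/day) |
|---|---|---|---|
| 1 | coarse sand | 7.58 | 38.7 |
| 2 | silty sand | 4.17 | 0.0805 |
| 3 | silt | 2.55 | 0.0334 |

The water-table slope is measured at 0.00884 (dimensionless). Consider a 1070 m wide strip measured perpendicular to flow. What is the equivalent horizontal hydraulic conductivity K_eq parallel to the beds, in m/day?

20.5

Flow is parallel to layering, so each bed carries its own Darcy discharge and the transmissivities add.
Σ(K_i·b_i) = 38.7×7.58 + 0.0805×4.17 + 0.0334×2.55 = 293.8 m²/day.
Total thickness b = 14.30 m, so K_eq = Σ(K_i·b_i)/b = 20.54 m/day.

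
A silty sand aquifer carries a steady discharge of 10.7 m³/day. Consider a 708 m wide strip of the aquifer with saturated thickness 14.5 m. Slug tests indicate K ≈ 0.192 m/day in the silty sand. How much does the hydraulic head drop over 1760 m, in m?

9.55

Cross-sectional area A = 708 × 14.5 = 10266 m².
From Q = K·A·i, i = Q / (K·A) = 10.7 / (0.1920 × 10266) = 0.005429.
Head loss Δh = i · L = 0.005429 × 1760 = 9.554 m.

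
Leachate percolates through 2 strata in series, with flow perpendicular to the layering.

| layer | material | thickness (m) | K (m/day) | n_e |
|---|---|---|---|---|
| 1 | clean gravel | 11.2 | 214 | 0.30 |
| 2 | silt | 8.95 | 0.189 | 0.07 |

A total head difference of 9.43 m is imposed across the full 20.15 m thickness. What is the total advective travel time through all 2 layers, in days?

20.0

With flow normal to the layers, continuity requires the same specific discharge q through every layer.
Σ(b_i/K_i) = 11.2/214 + 8.95/0.189 = 47.41 d.
q = Δh / Σ(b_i/K_i) = 9.43 / 47.41 = 0.1989 m/day.
In each layer the seepage velocity is v_i = q/n_i, so the layer transit time is t_i = b_i·n_i / q:
  layer 1 (clean gravel): t_1 = 11.2 × 0.30 / 0.1989 = 16.89 d
  layer 2 (silt): t_2 = 8.95 × 0.07 / 0.1989 = 3.150 d
Total t = Σ t_i = 20.04 days.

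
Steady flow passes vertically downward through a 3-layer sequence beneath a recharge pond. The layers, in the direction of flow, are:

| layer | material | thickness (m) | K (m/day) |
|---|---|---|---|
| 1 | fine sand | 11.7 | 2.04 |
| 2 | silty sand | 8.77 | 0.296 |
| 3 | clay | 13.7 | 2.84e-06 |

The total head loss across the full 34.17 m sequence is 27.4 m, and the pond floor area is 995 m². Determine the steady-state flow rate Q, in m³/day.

0.00565

Flow is perpendicular to layering, so the layers act in series and the equivalent K is the thickness-weighted harmonic mean.
Total thickness L = 11.7 + 8.77 + 13.7 = 34.17 m.
Σ(b_i/K_i) = 11.7/2.04 + 8.77/0.296 + 13.7/2.84e-06 = 4.824e+06 d.
K_eq = L / Σ(b_i/K_i) = 34.17 / 4.824e+06 = 7.083e-06 m/day.
Q = K_eq · A · (Δh/L) = 7.083e-06 × 995 × (27.4/34.17) = 0.005652 m³/day.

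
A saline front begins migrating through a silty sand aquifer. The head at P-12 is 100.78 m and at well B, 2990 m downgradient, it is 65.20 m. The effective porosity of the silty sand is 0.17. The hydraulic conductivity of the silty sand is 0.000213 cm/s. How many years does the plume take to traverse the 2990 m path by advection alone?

635

Convert K: 0.000213 cm/s × 864 = 0.1840 m/day.
Hydraulic gradient i = (100.78 − 65.20) / 2990 = 35.58 / 2990 = 0.01190.
Darcy flux q = K · i = 0.1840 × 0.01190 = 0.002190 m/day.
Seepage velocity v = q / n_e = 0.002190 / 0.17 = 0.01288 m/day.
Travel time t = L / v = 2990 / 0.01288 = 2.321e+05 days = 635.5 years.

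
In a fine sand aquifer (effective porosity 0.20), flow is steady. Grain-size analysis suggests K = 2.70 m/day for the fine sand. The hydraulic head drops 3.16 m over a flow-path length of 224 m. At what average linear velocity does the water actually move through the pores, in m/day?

Hydraulic gradient i = Δh / L = 3.16 / 224 = 0.01411.
Darcy flux q = K · i = 2.700 × 0.01411 = 0.03809 m/day.
Seepage velocity v = q / n_e = 0.03809 / 0.20 = 0.1904 m/day.

0.190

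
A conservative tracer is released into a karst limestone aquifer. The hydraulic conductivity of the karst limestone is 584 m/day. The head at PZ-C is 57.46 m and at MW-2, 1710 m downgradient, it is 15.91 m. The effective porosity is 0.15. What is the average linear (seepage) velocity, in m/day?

94.6

Hydraulic gradient i = (57.46 − 15.91) / 1710 = 41.55 / 1710 = 0.02430.
Darcy flux q = K · i = 584.0 × 0.02430 = 14.19 m/day.
Seepage velocity v = q / n_e = 14.19 / 0.15 = 94.60 m/day.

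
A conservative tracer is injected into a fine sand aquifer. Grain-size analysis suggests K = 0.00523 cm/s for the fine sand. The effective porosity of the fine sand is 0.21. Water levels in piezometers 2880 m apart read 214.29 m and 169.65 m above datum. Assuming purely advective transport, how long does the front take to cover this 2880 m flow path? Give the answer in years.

Convert K: 0.00523 cm/s × 864 = 4.519 m/day.
Hydraulic gradient i = (214.29 − 169.65) / 2880 = 44.64 / 2880 = 0.01550.
Darcy flux q = K · i = 4.519 × 0.01550 = 0.07004 m/day.
Seepage velocity v = q / n_e = 0.07004 / 0.21 = 0.3335 m/day.
Travel time t = L / v = 2880 / 0.3335 = 8635 days = 23.64 years.

23.6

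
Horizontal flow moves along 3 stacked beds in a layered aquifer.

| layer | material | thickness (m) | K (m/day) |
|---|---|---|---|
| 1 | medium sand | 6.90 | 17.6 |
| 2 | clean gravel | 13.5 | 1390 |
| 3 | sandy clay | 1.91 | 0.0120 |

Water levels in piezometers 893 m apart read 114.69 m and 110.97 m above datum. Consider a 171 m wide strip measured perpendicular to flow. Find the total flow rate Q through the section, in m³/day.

Flow is parallel to layering, so each bed carries its own Darcy discharge and the transmissivities add.
Σ(K_i·b_i) = 17.6×6.90 + 1390×13.5 + 0.0120×1.91 = 18886 m²/day.
Hydraulic gradient i = (114.69 − 110.97) / 893 = 3.72 / 893 = 0.004166.
Q = Σ(K_i·b_i) · W · i = 18886 × 171 × 0.004166 = 13454 m³/day.

13500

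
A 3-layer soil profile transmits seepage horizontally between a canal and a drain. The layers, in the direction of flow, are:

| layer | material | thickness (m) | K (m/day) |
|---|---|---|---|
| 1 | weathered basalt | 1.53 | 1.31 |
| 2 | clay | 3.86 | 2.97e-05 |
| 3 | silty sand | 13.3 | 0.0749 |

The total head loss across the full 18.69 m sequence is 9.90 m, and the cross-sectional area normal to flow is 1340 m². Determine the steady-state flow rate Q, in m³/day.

Flow is perpendicular to layering, so the layers act in series and the equivalent K is the thickness-weighted harmonic mean.
Total thickness L = 1.53 + 3.86 + 13.3 = 18.69 m.
Σ(b_i/K_i) = 1.53/1.31 + 3.86/2.97e-05 + 13.3/0.0749 = 1.301e+05 d.
K_eq = L / Σ(b_i/K_i) = 18.69 / 1.301e+05 = 0.0001436 m/day.
Q = K_eq · A · (Δh/L) = 0.0001436 × 1340 × (9.90/18.69) = 0.1019 m³/day.

0.102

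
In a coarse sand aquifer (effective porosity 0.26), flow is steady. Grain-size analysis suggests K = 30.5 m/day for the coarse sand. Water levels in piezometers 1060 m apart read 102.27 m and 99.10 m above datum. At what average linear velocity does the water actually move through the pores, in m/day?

0.351

Hydraulic gradient i = (102.27 − 99.10) / 1060 = 3.17 / 1060 = 0.002991.
Darcy flux q = K · i = 30.50 × 0.002991 = 0.09121 m/day.
Seepage velocity v = q / n_e = 0.09121 / 0.26 = 0.3508 m/day.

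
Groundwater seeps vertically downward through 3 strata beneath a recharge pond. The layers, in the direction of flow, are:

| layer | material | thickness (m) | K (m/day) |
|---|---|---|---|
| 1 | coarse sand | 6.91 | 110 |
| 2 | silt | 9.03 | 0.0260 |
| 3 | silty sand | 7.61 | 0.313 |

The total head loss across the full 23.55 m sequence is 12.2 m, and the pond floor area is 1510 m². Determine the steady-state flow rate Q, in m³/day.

49.6

Flow is perpendicular to layering, so the layers act in series and the equivalent K is the thickness-weighted harmonic mean.
Total thickness L = 6.91 + 9.03 + 7.61 = 23.55 m.
Σ(b_i/K_i) = 6.91/110 + 9.03/0.0260 + 7.61/0.313 = 371.7 d.
K_eq = L / Σ(b_i/K_i) = 23.55 / 371.7 = 0.06336 m/day.
Q = K_eq · A · (Δh/L) = 0.06336 × 1510 × (12.2/23.55) = 49.56 m³/day.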